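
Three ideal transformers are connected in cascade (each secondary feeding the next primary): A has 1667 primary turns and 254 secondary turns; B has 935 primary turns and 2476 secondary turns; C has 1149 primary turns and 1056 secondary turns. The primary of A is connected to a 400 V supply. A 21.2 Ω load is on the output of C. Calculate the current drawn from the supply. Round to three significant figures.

I_supply ≈ 2.59 A

After A: V = 400.00 × 254/1667 = 60.948 V.
After B: V = 60.948 × 2476/935 = 161.40 V.
After C: V = 161.40 × 1056/1149 = 148.33 V.
I_load = 148.33/21.2 = 6.9969 A, so P_out = 148.33 × 6.9969 = 1037.9 W.
All ideal ⇒ P_in = P_out, so I_supply = 1037.9/400 = 2.59 A.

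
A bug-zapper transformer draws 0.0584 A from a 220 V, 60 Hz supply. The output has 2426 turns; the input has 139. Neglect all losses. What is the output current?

I_out/I_in = N_in/N_out, so I_out = 0.0584 × 139/2426 = 0.00335 A.

I_out ≈ 0.00335 A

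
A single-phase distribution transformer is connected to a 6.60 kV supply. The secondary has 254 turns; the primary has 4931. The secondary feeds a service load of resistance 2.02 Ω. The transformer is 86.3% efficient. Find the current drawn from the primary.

I_p ≈ 10.0 A

V_s = 6600 × 254/4931 = 339.97 V.
I_s = V_s/R = 339.97/2.02 = 168.30 A.
P_out = V_s I_s = 339.97 × 168.30 = 57218 W.
P_in = P_out/η = 57218/0.863 = 66301 W.
I_p = P_in/V_p = 66301/6600 = 10.0 A.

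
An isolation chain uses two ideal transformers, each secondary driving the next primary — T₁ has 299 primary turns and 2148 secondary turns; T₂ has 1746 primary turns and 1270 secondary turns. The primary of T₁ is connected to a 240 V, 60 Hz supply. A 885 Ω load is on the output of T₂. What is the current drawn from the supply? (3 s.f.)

I_supply ≈ 7.40 A

After T₁: V = 240.00 × 2148/299 = 1724.1 V.
After T₂: V = 1724.1 × 1270/1746 = 1254.1 V.
I_load = 1254.1/885 = 1.4171 A, so P_out = 1254.1 × 1.4171 = 1777.2 W.
All ideal ⇒ P_in = P_out, so I_supply = 1777.2/240 = 7.40 A.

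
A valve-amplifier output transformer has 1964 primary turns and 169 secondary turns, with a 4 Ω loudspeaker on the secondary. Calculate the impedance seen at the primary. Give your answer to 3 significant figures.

Z_p ≈ 540 Ω

Z_p = (N_p/N_s)² × Z_s = (1964/169)² × 4 = 540 Ω.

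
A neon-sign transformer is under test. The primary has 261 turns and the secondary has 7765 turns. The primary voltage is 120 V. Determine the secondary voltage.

V_s ≈ 3570 V

V_s/V_p = N_s/N_p, so V_s = 120 × 7765/261 = 3570 V.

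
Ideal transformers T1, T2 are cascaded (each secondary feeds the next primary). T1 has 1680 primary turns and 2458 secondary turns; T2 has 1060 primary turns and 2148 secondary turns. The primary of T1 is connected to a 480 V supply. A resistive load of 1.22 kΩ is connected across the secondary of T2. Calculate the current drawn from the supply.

Secondary of T1: V = 480.00 × 2458/1680 = 702.29 V.
Secondary of T2: V = 702.29 × 2148/1060 = 1423.1 V.
I_load = 1423.1/1220 = 1.1665 A, so P_out = 1423.1 × 1.1665 = 1660.1 W.
All ideal ⇒ P_in = P_out, so I_supply = 1660.1/480 = 3.46 A.

I_supply ≈ 3.46 A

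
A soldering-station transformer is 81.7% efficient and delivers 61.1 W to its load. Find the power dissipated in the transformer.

P_loss ≈ 13.7 W

P_in = P_out/η = 61.1/0.817 = 74.7858 W.
P_loss = P_in − P_out = 74.7858 − 61.1 = 13.7 W.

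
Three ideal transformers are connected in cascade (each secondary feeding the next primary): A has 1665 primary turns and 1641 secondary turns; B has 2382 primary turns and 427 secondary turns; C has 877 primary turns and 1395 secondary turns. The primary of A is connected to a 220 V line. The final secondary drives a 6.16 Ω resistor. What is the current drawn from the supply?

After A: V = 220.00 × 1641/1665 = 216.83 V.
After B: V = 216.83 × 427/2382 = 38.869 V.
After C: V = 38.869 × 1395/877 = 61.827 V.
I_load = 61.827/6.16 = 10.037 A, so P_out = 61.827 × 10.037 = 620.55 W.
All ideal ⇒ P_in = P_out, so I_supply = 620.55/220 = 2.82 A.

I_supply ≈ 2.82 A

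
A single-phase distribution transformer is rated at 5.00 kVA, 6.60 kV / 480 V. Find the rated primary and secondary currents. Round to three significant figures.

I_p = S/V_p = 5000/6600 = 0.758 A.
I_s = S/V_s = 5000/480 = 10.4 A.

I_p ≈ 0.758 A, I_s ≈ 10.4 A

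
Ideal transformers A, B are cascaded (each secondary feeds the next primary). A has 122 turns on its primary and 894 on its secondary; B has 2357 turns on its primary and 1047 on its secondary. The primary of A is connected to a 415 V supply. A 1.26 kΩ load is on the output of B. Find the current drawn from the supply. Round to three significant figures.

After A: V = 415.00 × 894/122 = 3041.1 V.
After B: V = 3041.1 × 1047/2357 = 1350.9 V.
I_load = 1350.9/1260 = 1.0721 A, so P_out = 1350.9 × 1.0721 = 1448.3 W.
All ideal ⇒ P_in = P_out, so I_supply = 1448.3/415 = 3.49 A.

I_supply ≈ 3.49 A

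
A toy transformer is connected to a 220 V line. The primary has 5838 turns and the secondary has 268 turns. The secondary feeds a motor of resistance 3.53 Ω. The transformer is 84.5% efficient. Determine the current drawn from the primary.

I_p ≈ 0.155 A

V_s = 220 × 268/5838 = 10.099 V.
I_s = V_s/R = 10.099/3.53 = 2.8610 A.
P_out = V_s I_s = 10.099 × 2.8610 = 28.894 W.
P_in = P_out/η = 28.894/0.845 = 34.194 W.
I_p = P_in/V_p = 34.194/220 = 0.155 A.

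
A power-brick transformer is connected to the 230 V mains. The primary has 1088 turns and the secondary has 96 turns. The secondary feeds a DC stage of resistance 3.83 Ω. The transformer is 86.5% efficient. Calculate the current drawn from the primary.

I_p ≈ 0.541 A

V_s = 230 × 96/1088 = 20.294 V.
I_s = V_s/R = 20.294/3.83 = 5.2987 A.
P_out = V_s I_s = 20.294 × 5.2987 = 107.53 W.
P_in = P_out/η = 107.53/0.865 = 124.32 W.
I_p = P_in/V_p = 124.32/230 = 0.541 A.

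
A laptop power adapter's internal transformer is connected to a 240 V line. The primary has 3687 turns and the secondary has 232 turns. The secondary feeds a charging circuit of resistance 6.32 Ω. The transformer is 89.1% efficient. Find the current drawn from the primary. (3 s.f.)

V_s = 240 × 232/3687 = 15.102 V.
I_s = V_s/R = 15.102/6.32 = 2.3895 A.
P_out = V_s I_s = 15.102 × 2.3895 = 36.086 W.
P_in = P_out/η = 36.086/0.891 = 40.500 W.
I_p = P_in/V_p = 40.500/240 = 0.169 A.

I_p ≈ 0.169 A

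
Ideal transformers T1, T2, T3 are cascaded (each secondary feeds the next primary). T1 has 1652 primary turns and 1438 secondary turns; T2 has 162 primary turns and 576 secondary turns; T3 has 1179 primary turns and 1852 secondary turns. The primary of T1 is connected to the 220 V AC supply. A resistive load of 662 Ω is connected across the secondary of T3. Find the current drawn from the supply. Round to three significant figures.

After T1: V = 220.00 × 1438/1652 = 191.50 V.
After T2: V = 191.50 × 576/162 = 680.89 V.
After T3: V = 680.89 × 1852/1179 = 1069.6 V.
I_load = 1069.6/662 = 1.6157 A, so P_out = 1069.6 × 1.6157 = 1728.0 W.
All ideal ⇒ P_in = P_out, so I_supply = 1728.0/220 = 7.85 A.

I_supply ≈ 7.85 A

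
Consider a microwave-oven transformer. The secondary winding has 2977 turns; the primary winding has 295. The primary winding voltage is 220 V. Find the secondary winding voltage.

V_s/V_p = N_s/N_p, so V_s = 220 × 2977/295 = 2220 V.

V_s ≈ 2220 V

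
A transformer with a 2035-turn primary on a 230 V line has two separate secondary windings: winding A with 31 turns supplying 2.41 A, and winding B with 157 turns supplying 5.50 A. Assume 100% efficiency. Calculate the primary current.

I_p ≈ 0.461 A

V_A = 230 × 31/2035 = 3.5037 V; V_B = 230 × 157/2035 = 17.744 V.
P_out = V_A I_A + V_B I_B = 3.5037×2.41 + 17.744×5.50 = 8.4439 + 97.595 = 106.04 W.
Ideal ⇒ P_in = P_out, so I_p = P_out/V_p = 106.04/230 = 0.461 A.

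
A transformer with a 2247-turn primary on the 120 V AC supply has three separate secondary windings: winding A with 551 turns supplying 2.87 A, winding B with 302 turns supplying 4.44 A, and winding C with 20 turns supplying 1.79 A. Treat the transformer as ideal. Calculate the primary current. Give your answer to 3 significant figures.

V_A = 120 × 551/2247 = 29.426 V; V_B = 120 × 302/2247 = 16.128 V; V_C = 120 × 20/2247 = 1.0681 V.
P_out = V_A I_A + V_B I_B + V_C I_C = 29.426×2.87 + 16.128×4.44 + 1.0681×1.79 = 84.452 + 71.609 + 1.9119 = 157.97 W.
Ideal ⇒ P_in = P_out, so I_p = P_out/V_p = 157.97/120 = 1.32 A.

I_p ≈ 1.32 A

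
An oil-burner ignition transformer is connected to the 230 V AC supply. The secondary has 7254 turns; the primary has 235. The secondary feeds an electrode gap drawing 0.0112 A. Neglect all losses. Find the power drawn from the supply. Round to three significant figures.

I_p = I_s × N_s/N_p = 0.0112 × 7254/235 = 0.34572 A.
P = V_p I_p = 230 × 0.34572 = 79.5 W.

P ≈ 79.5 W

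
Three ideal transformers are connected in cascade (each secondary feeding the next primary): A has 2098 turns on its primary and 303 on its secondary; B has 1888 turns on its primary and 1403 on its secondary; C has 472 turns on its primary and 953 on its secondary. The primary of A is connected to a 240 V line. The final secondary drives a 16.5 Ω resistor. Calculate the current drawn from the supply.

Secondary of A: V = 240.00 × 303/2098 = 34.662 V.
Secondary of B: V = 34.662 × 1403/1888 = 25.758 V.
Secondary of C: V = 25.758 × 953/472 = 52.006 V.
I_load = 52.006/16.5 = 3.1519 A, so P_out = 52.006 × 3.1519 = 163.92 W.
All ideal ⇒ P_in = P_out, so I_supply = 163.92/240 = 0.683 A.

I_supply ≈ 0.683 A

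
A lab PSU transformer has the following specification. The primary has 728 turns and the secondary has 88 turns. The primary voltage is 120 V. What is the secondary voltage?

V_s ≈ 14.5 V

V_s/V_p = N_s/N_p, so V_s = 120 × 88/728 = 14.5 V.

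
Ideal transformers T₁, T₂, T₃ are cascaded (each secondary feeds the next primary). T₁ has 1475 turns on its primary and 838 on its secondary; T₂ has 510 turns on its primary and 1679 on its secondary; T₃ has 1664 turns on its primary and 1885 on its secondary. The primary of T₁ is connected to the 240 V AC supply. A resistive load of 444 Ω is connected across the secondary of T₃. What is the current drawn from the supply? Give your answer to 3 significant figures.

I_supply ≈ 2.43 A

After T₁: V = 240.00 × 838/1475 = 136.35 V.
After T₂: V = 136.35 × 1679/510 = 448.89 V.
After T₃: V = 448.89 × 1885/1664 = 508.51 V.
I_load = 508.51/444 = 1.1453 A, so P_out = 508.51 × 1.1453 = 582.40 W.
All ideal ⇒ P_in = P_out, so I_supply = 582.40/240 = 2.43 A.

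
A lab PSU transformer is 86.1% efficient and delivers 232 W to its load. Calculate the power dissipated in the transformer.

P_in = P_out/η = 232/0.861 = 269.454 W.
P_loss = P_in − P_out = 269.454 − 232 = 37.5 W.

P_loss ≈ 37.5 W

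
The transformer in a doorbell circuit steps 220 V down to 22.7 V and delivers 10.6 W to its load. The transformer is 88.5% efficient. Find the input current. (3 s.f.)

I_in ≈ 0.0544 A

P_in = P_out/η = 10.6/0.885 = 11.977 W.
I_in = P_in/V_in = 11.977/220 = 0.0544 A.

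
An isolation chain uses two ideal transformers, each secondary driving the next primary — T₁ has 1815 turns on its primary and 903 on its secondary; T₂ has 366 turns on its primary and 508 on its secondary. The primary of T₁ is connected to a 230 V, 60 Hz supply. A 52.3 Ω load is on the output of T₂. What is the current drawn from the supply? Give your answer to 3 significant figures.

Secondary of T₁: V = 230.00 × 903/1815 = 114.43 V.
Secondary of T₂: V = 114.43 × 508/366 = 158.83 V.
I_load = 158.83/52.3 = 3.0368 A, so P_out = 158.83 × 3.0368 = 482.33 W.
All ideal ⇒ P_in = P_out, so I_supply = 482.33/230 = 2.10 A.

I_supply ≈ 2.10 A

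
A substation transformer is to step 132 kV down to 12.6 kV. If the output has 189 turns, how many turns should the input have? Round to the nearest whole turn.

N_in/N_out = V_in/V_out, so N_in = 189 × 132000/12600 = 1980.0 ≈ 1980 turns.

N_in = 1980 turns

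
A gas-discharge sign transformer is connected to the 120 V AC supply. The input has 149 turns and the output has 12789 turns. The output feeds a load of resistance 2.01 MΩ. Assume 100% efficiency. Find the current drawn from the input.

I_in ≈ 0.440 A

V_out = V_in × N_out/N_in = 120 × 12789/149 = 10300 V.
I_out = V_out/R = 10300/(2.01×10^6) = 0.0051243 A.
For an ideal transformer I_in N_in = I_out N_out, so I_in = 0.0051243 × 12789/149 = 0.440 A.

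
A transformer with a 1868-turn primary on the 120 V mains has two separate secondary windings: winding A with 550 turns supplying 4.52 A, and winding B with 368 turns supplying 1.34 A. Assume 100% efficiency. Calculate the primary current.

V_A = 120 × 550/1868 = 35.332 V; V_B = 120 × 368/1868 = 23.640 V.
P_out = V_A I_A + V_B I_B = 35.332×4.52 + 23.640×1.34 = 159.70 + 31.678 = 191.38 W.
Ideal ⇒ P_in = P_out, so I_p = P_out/V_p = 191.38/120 = 1.59 A.

I_p ≈ 1.59 A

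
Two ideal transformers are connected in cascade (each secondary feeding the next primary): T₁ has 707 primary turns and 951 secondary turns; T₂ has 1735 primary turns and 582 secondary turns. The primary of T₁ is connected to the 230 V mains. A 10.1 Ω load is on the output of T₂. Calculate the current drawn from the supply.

I_supply ≈ 4.64 A

After T₁: V = 230.00 × 951/707 = 309.38 V.
After T₂: V = 309.38 × 582/1735 = 103.78 V.
I_load = 103.78/10.1 = 10.275 A, so P_out = 103.78 × 10.275 = 1066.4 W.
All ideal ⇒ P_in = P_out, so I_supply = 1066.4/230 = 4.64 A.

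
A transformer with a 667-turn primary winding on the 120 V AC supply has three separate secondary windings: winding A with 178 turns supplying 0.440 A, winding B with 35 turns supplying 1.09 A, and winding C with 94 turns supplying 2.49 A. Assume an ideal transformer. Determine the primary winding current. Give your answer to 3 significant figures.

V_A = 120 × 178/667 = 32.024 V; V_B = 120 × 35/667 = 6.2969 V; V_C = 120 × 94/667 = 16.912 V.
P_out = V_A I_A + V_B I_B + V_C I_C = 32.024×0.440 + 6.2969×1.09 + 16.912×2.49 = 14.091 + 6.8636 + 42.110 = 63.064 W.
Ideal ⇒ P_in = P_out, so I_p = P_out/V_p = 63.064/120 = 0.526 A.

I_p ≈ 0.526 A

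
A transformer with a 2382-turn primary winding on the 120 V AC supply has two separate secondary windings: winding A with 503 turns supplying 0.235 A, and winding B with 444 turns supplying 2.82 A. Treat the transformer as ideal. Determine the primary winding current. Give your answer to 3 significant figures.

I_p ≈ 0.575 A

V_A = 120 × 503/2382 = 25.340 V; V_B = 120 × 444/2382 = 22.368 V.
P_out = V_A I_A + V_B I_B = 25.340×0.235 + 22.368×2.82 = 5.9549 + 63.077 = 69.032 W.
Ideal ⇒ P_in = P_out, so I_p = P_out/V_p = 69.032/120 = 0.575 A.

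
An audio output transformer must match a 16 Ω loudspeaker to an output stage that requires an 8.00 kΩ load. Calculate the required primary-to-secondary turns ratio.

N_p/N_s ≈ 22.4

Z_p/Z_s = (N_p/N_s)², so N_p/N_s = √(8000/16) = √500 = 22.4.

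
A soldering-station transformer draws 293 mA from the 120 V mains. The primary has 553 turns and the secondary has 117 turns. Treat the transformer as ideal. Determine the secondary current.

I_s ≈ 1.38 A

I_s/I_p = N_p/N_s, so I_s = 0.293 × 553/117 = 1.38 A.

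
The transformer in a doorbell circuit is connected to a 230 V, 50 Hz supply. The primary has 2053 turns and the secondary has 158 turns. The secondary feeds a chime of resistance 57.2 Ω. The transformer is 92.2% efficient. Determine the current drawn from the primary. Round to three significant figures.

V_s = 230 × 158/2053 = 17.701 V.
I_s = V_s/R = 17.701/57.2 = 0.30946 A.
P_out = V_s I_s = 17.701 × 0.30946 = 5.4777 W.
P_in = P_out/η = 5.4777/0.922 = 5.9411 W.
I_p = P_in/V_p = 5.9411/230 = 0.0258 A.

I_p ≈ 0.0258 A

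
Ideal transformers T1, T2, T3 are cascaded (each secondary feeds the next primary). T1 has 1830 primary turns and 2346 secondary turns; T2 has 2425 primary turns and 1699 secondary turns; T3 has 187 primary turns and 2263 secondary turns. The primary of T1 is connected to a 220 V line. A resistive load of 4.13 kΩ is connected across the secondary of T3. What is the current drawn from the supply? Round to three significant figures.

After T1: V = 220.00 × 2346/1830 = 282.03 V.
After T2: V = 282.03 × 1699/2425 = 197.60 V.
After T3: V = 197.60 × 2263/187 = 2391.2 V.
I_load = 2391.2/4130 = 0.57899 A, so P_out = 2391.2 × 0.57899 = 1384.5 W.
All ideal ⇒ P_in = P_out, so I_supply = 1384.5/220 = 6.29 A.

I_supply ≈ 6.29 A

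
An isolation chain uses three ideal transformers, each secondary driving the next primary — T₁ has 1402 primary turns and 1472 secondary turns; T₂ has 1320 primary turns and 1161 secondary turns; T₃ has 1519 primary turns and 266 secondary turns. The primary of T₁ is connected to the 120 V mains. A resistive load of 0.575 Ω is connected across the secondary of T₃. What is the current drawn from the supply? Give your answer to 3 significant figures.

I_supply ≈ 5.46 A

After T₁: V = 120.00 × 1472/1402 = 125.99 V.
After T₂: V = 125.99 × 1161/1320 = 110.82 V.
After T₃: V = 110.82 × 266/1519 = 19.405 V.
I_load = 19.405/0.575 = 33.749 A, so P_out = 19.405 × 33.749 = 654.91 W.
All ideal ⇒ P_in = P_out, so I_supply = 654.91/120 = 5.46 A.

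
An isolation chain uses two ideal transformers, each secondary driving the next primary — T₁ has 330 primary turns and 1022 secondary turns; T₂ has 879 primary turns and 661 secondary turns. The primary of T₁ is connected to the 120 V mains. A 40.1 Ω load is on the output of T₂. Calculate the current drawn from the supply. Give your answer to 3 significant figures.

I_supply ≈ 16.2 A

After T₁: V = 120.00 × 1022/330 = 371.64 V.
After T₂: V = 371.64 × 661/879 = 279.47 V.
I_load = 279.47/40.1 = 6.9693 A, so P_out = 279.47 × 6.9693 = 1947.7 W.
All ideal ⇒ P_in = P_out, so I_supply = 1947.7/120 = 16.2 A.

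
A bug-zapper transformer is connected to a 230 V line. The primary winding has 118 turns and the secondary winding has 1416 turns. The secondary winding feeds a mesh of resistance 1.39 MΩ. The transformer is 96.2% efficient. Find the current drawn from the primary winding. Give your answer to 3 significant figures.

V_s = 230 × 1416/118 = 2760.0 V.
I_s = V_s/R = 2760.0/(1.39×10^6) = 0.0019856 A.
P_out = V_s I_s = 2760.0 × 0.0019856 = 5.4803 W.
P_in = P_out/η = 5.4803/0.962 = 5.6968 W.
I_p = P_in/V_p = 5.6968/230 = 0.0248 A.

I_p ≈ 0.0248 A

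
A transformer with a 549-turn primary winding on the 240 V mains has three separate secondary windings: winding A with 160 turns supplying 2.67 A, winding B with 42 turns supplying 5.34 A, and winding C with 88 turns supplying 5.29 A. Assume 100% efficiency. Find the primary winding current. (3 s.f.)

V_A = 240 × 160/549 = 69.945 V; V_B = 240 × 42/549 = 18.361 V; V_C = 240 × 88/549 = 38.470 V.
P_out = V_A I_A + V_B I_B + V_C I_C = 69.945×2.67 + 18.361×5.34 + 38.470×5.29 = 186.75 + 98.046 + 203.51 = 488.31 W.
Ideal ⇒ P_in = P_out, so I_p = P_out/V_p = 488.31/240 = 2.03 A.

I_p ≈ 2.03 A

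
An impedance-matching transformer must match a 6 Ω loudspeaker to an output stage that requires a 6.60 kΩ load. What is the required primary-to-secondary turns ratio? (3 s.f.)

N_p/N_s ≈ 33.2

Z_p/Z_s = (N_p/N_s)², so N_p/N_s = √(6600/6) = √1100 = 33.2.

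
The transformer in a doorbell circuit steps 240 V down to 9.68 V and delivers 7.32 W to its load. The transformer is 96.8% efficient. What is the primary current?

I_p ≈ 0.0315 A

P_in = P_out/η = 7.32/0.968 = 7.5620 W.
I_p = P_in/V_p = 7.5620/240 = 0.0315 A.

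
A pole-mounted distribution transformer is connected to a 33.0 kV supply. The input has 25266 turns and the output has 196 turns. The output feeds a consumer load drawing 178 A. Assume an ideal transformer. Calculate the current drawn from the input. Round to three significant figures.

For an ideal transformer I_in N_in = I_out N_out, so I_in = 178 × 196/25266 = 1.38 A.

I_in ≈ 1.38 A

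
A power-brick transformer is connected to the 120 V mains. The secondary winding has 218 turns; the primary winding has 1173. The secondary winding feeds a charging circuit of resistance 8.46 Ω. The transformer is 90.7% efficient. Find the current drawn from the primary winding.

I_p ≈ 0.540 A

V_s = 120 × 218/1173 = 22.302 V.
I_s = V_s/R = 22.302/8.46 = 2.6361 A.
P_out = V_s I_s = 22.302 × 2.6361 = 58.791 W.
P_in = P_out/η = 58.791/0.907 = 64.819 W.
I_p = P_in/V_p = 64.819/120 = 0.540 A.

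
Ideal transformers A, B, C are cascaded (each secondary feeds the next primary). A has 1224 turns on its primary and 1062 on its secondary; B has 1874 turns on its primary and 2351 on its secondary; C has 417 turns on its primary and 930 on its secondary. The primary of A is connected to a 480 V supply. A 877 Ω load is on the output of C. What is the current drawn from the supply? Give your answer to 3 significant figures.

Secondary of A: V = 480.00 × 1062/1224 = 416.47 V.
Secondary of B: V = 416.47 × 2351/1874 = 522.48 V.
Secondary of C: V = 522.48 × 930/417 = 1165.2 V.
I_load = 1165.2/877 = 1.3287 A, so P_out = 1165.2 × 1.3287 = 1548.2 W.
All ideal ⇒ P_in = P_out, so I_supply = 1548.2/480 = 3.23 A.

I_supply ≈ 3.23 A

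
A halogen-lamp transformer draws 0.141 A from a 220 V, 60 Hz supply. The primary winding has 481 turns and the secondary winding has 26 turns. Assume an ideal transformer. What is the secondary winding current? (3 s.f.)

I_s ≈ 2.61 A

I_s/I_p = N_p/N_s, so I_s = 0.141 × 481/26 = 2.61 A.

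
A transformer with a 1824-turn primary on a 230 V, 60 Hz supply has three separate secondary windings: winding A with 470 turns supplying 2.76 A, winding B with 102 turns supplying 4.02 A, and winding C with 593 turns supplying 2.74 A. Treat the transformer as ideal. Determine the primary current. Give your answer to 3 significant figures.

V_A = 230 × 470/1824 = 59.265 V; V_B = 230 × 102/1824 = 12.862 V; V_C = 230 × 593/1824 = 74.775 V.
P_out = V_A I_A + V_B I_B + V_C I_C = 59.265×2.76 + 12.862×4.02 + 74.775×2.74 = 163.57 + 51.705 + 204.88 = 420.16 W.
Ideal ⇒ P_in = P_out, so I_p = P_out/V_p = 420.16/230 = 1.83 A.

I_p ≈ 1.83 A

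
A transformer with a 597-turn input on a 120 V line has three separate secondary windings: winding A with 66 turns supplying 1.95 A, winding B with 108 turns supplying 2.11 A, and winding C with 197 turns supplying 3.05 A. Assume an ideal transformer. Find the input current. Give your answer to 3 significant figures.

V_A = 120 × 66/597 = 13.266 V; V_B = 120 × 108/597 = 21.709 V; V_C = 120 × 197/597 = 39.598 V.
P_out = V_A I_A + V_B I_B + V_C I_C = 13.266×1.95 + 21.709×2.11 + 39.598×3.05 = 25.869 + 45.805 + 120.77 = 192.45 W.
Ideal ⇒ P_in = P_out, so I_in = P_out/V_in = 192.45/120 = 1.60 A.

I_in ≈ 1.60 A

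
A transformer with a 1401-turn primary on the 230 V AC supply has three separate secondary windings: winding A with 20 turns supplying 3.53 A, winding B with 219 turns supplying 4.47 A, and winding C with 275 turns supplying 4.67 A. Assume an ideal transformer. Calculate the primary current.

I_p ≈ 1.67 A

V_A = 230 × 20/1401 = 3.2834 V; V_B = 230 × 219/1401 = 35.953 V; V_C = 230 × 275/1401 = 45.146 V.
P_out = V_A I_A + V_B I_B + V_C I_C = 3.2834×3.53 + 35.953×4.47 + 45.146×4.67 = 11.590 + 160.71 + 210.83 = 383.13 W.
Ideal ⇒ P_in = P_out, so I_p = P_out/V_p = 383.13/230 = 1.67 A.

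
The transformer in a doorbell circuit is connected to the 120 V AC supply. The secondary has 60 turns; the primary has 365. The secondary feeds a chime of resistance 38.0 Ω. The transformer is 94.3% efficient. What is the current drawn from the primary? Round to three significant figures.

V_s = 120 × 60/365 = 19.726 V.
I_s = V_s/R = 19.726/38.0 = 0.51911 A.
P_out = V_s I_s = 19.726 × 0.51911 = 10.240 W.
P_in = P_out/η = 10.240/0.943 = 10.859 W.
I_p = P_in/V_p = 10.859/120 = 0.0905 A.

I_p ≈ 0.0905 A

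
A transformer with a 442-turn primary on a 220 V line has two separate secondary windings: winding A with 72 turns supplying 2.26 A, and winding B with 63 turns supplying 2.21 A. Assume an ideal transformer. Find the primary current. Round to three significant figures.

I_p ≈ 0.683 A

V_A = 220 × 72/442 = 35.837 V; V_B = 220 × 63/442 = 31.357 V.
P_out = V_A I_A + V_B I_B = 35.837×2.26 + 31.357×2.21 = 80.992 + 69.300 = 150.29 W.
Ideal ⇒ P_in = P_out, so I_p = P_out/V_p = 150.29/220 = 0.683 A.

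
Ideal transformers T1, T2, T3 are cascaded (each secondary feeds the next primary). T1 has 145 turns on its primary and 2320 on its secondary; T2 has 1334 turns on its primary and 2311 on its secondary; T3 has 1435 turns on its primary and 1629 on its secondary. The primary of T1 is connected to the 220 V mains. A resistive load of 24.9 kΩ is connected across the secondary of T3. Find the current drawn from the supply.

I_supply ≈ 8.75 A

After T1: V = 220.00 × 2320/145 = 3520.0 V.
After T2: V = 3520.0 × 2311/1334 = 6098.0 V.
After T3: V = 6098.0 × 1629/1435 = 6922.4 V.
I_load = 6922.4/24900 = 0.27801 A, so P_out = 6922.4 × 0.27801 = 1924.5 W.
All ideal ⇒ P_in = P_out, so I_supply = 1924.5/220 = 8.75 A.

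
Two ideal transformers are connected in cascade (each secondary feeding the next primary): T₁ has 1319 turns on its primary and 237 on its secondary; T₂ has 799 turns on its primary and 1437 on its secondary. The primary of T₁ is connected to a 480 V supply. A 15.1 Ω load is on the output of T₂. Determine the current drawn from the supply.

After T₁: V = 480.00 × 237/1319 = 86.247 V.
After T₂: V = 86.247 × 1437/799 = 155.12 V.
I_load = 155.12/15.1 = 10.273 A, so P_out = 155.12 × 10.273 = 1593.4 W.
All ideal ⇒ P_in = P_out, so I_supply = 1593.4/480 = 3.32 A.

I_supply ≈ 3.32 A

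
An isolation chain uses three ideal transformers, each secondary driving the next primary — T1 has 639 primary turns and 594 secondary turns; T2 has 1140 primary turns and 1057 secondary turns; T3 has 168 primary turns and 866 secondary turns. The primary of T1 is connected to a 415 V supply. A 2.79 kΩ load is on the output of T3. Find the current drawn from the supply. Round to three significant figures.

After T1: V = 415.00 × 594/639 = 385.77 V.
After T2: V = 385.77 × 1057/1140 = 357.69 V.
After T3: V = 357.69 × 866/168 = 1843.8 V.
I_load = 1843.8/2790 = 0.66086 A, so P_out = 1843.8 × 0.66086 = 1218.5 W.
All ideal ⇒ P_in = P_out, so I_supply = 1218.5/415 = 2.94 A.

I_supply ≈ 2.94 A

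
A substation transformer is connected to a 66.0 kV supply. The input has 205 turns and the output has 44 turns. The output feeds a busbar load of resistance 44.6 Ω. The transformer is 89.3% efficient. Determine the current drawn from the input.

V_out = 66000 × 44/205 = 14166 V.
I_out = V_out/R = 14166/44.6 = 317.62 A.
P_out = V_out I_out = 14166 × 317.62 = 4.4994×10^6 W.
P_in = P_out/η = 4.4994×10^6/0.893 = 5.0385×10^6 W.
I_in = P_in/V_in = 5.0385×10^6/66000 = 76.3 A.

I_in ≈ 76.3 A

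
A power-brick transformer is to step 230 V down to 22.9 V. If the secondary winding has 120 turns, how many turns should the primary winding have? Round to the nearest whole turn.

N_p/N_s = V_p/V_s, so N_p = 120 × 230/22.9 = 1205.2 ≈ 1205 turns.

N_p = 1205 turns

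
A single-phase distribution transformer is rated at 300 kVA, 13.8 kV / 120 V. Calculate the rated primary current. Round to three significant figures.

I_p ≈ 21.7 A

I_p = S/V_p = 300000/13800 = 21.7 A.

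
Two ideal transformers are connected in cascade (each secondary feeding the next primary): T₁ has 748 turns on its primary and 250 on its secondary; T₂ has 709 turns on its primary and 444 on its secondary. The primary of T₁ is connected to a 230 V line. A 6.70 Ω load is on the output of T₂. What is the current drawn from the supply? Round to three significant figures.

Secondary of T₁: V = 230.00 × 250/748 = 76.872 V.
Secondary of T₂: V = 76.872 × 444/709 = 48.140 V.
I_load = 48.140/6.70 = 7.1850 A, so P_out = 48.140 × 7.1850 = 345.88 W.
All ideal ⇒ P_in = P_out, so I_supply = 345.88/230 = 1.50 A.

I_supply ≈ 1.50 A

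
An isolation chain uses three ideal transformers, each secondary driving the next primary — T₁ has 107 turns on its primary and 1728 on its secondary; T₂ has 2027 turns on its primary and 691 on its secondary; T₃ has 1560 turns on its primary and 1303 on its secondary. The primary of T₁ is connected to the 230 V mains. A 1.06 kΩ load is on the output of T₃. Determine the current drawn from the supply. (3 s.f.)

After T₁: V = 230.00 × 1728/107 = 3714.4 V.
After T₂: V = 3714.4 × 691/2027 = 1266.2 V.
After T₃: V = 1266.2 × 1303/1560 = 1057.6 V.
I_load = 1057.6/1060 = 0.99776 A, so P_out = 1057.6 × 0.99776 = 1055.3 W.
All ideal ⇒ P_in = P_out, so I_supply = 1055.3/230 = 4.59 A.

I_supply ≈ 4.59 A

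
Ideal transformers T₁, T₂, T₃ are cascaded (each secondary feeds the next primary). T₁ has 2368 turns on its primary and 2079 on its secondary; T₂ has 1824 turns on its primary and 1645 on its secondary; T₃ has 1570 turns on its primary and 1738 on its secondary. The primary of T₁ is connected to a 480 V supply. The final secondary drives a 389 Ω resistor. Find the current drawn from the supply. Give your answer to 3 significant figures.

After T₁: V = 480.00 × 2079/2368 = 421.42 V.
After T₂: V = 421.42 × 1645/1824 = 380.06 V.
After T₃: V = 380.06 × 1738/1570 = 420.73 V.
I_load = 420.73/389 = 1.0816 A, so P_out = 420.73 × 1.0816 = 455.05 W.
All ideal ⇒ P_in = P_out, so I_supply = 455.05/480 = 0.948 A.

I_supply ≈ 0.948 A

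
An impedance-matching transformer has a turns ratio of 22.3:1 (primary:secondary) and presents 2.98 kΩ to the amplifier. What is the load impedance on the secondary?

Z_s = Z_p/(N_p/N_s)² = 2980/22.3² = 5.99 Ω.

Z_s ≈ 5.99 Ω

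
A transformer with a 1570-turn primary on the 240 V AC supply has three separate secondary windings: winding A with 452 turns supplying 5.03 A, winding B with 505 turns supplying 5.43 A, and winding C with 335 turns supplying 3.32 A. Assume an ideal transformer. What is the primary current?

I_p ≈ 3.90 A

V_A = 240 × 452/1570 = 69.096 V; V_B = 240 × 505/1570 = 77.197 V; V_C = 240 × 335/1570 = 51.210 V.
P_out = V_A I_A + V_B I_B + V_C I_C = 69.096×5.03 + 77.197×5.43 + 51.210×3.32 = 347.55 + 419.18 + 170.02 = 936.75 W.
Ideal ⇒ P_in = P_out, so I_p = P_out/V_p = 936.75/240 = 3.90 A.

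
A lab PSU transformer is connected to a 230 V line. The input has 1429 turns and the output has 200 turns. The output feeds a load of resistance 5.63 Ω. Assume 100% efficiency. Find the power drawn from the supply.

V_out = V_in × N_out/N_in = 230 × 200/1429 = 32.190 V.
I_out = V_out/R = 32.190/5.63 = 5.7176 A.
I_in = I_out × N_out/N_in = 5.7176 × 200/1429 = 0.80023 A.
P = V_in I_in = 230 × 0.80023 = 184 W.

P ≈ 184 W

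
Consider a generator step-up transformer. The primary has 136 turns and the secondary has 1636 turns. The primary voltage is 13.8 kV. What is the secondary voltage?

V_s/V_p = N_s/N_p, so V_s = 13800 × 1636/136 = 166000 V.

V_s ≈ 166000 V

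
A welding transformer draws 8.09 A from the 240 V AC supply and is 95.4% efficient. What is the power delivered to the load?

P_in = V_p I_p = 240 × 8.09 = 1941.6 W.
P_out = η P_in = 0.954 × 1941.6 = 1850 W.

P_out ≈ 1850 W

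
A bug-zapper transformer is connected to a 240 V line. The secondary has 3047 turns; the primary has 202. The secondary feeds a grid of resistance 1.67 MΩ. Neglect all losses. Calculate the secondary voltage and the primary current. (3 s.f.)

V_s ≈ 3620 V, I_p ≈ 0.0327 A

V_s = V_p × N_s/N_p = 240 × 3047/202 = 3620.2 V.
I_s = V_s/R = 3620.2/(1.67×10^6) = 0.0021678 A.
I_p = I_s × N_s/N_p = 0.0021678 × 3047/202 = 0.0327 A.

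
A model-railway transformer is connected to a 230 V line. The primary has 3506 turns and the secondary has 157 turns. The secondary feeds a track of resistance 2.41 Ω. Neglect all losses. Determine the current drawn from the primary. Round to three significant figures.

I_p ≈ 0.191 A

V_s = V_p × N_s/N_p = 230 × 157/3506 = 10.299 V.
I_s = V_s/R = 10.299/2.41 = 4.2736 A.
For an ideal transformer I_p N_p = I_s N_s, so I_p = 4.2736 × 157/3506 = 0.191 A.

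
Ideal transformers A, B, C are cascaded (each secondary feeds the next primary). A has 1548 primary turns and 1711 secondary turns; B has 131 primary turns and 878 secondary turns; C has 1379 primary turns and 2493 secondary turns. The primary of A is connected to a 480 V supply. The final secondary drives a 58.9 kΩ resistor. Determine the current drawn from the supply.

I_supply ≈ 1.46 A

Secondary of A: V = 480.00 × 1711/1548 = 530.54 V.
Secondary of B: V = 530.54 × 878/131 = 3555.9 V.
Secondary of C: V = 3555.9 × 2493/1379 = 6428.4 V.
I_load = 6428.4/58900 = 0.10914 A, so P_out = 6428.4 × 0.10914 = 701.60 W.
All ideal ⇒ P_in = P_out, so I_supply = 701.60/480 = 1.46 A.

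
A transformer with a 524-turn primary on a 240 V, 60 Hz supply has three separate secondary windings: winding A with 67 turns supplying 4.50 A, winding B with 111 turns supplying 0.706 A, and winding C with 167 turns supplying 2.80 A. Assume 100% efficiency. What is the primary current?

I_p ≈ 1.62 A

V_A = 240 × 67/524 = 30.687 V; V_B = 240 × 111/524 = 50.840 V; V_C = 240 × 167/524 = 76.489 V.
P_out = V_A I_A + V_B I_B + V_C I_C = 30.687×4.50 + 50.840×0.706 + 76.489×2.80 = 138.09 + 35.893 + 214.17 = 388.15 W.
Ideal ⇒ P_in = P_out, so I_p = P_out/V_p = 388.15/240 = 1.62 A.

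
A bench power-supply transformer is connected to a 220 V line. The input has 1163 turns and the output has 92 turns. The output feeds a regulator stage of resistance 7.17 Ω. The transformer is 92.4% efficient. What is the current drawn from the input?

V_out = 220 × 92/1163 = 17.403 V.
I_out = V_out/R = 17.403/7.17 = 2.4272 A.
P_out = V_out I_out = 17.403 × 2.4272 = 42.242 W.
P_in = P_out/η = 42.242/0.924 = 45.716 W.
I_in = P_in/V_in = 45.716/220 = 0.208 A.

I_in ≈ 0.208 A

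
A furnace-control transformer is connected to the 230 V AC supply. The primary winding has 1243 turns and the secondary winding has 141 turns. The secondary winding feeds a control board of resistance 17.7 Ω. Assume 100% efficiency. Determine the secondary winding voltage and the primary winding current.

V_s = V_p × N_s/N_p = 230 × 141/1243 = 26.090 V.
I_s = V_s/R = 26.090/17.7 = 1.4740 A.
I_p = I_s × N_s/N_p = 1.4740 × 141/1243 = 0.167 A.

V_s ≈ 26.1 V, I_p ≈ 0.167 A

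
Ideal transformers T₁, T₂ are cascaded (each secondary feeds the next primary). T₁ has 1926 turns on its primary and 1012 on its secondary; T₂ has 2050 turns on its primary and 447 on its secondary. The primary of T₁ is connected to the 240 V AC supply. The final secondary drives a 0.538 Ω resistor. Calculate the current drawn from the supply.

I_supply ≈ 5.86 A

Secondary of T₁: V = 240.00 × 1012/1926 = 126.11 V.
Secondary of T₂: V = 126.11 × 447/2050 = 27.497 V.
I_load = 27.497/0.538 = 51.110 A, so P_out = 27.497 × 51.110 = 1405.4 W.
All ideal ⇒ P_in = P_out, so I_supply = 1405.4/240 = 5.86 A.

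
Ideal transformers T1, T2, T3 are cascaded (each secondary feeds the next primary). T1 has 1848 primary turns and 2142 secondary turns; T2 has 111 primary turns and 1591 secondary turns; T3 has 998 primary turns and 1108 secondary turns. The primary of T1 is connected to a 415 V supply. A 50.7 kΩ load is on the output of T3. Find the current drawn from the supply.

Secondary of T1: V = 415.00 × 2142/1848 = 481.02 V.
Secondary of T2: V = 481.02 × 1591/111 = 6894.7 V.
Secondary of T3: V = 6894.7 × 1108/998 = 7654.6 V.
I_load = 7654.6/50700 = 0.15098 A, so P_out = 7654.6 × 0.15098 = 1155.7 W.
All ideal ⇒ P_in = P_out, so I_supply = 1155.7/415 = 2.78 A.

I_supply ≈ 2.78 A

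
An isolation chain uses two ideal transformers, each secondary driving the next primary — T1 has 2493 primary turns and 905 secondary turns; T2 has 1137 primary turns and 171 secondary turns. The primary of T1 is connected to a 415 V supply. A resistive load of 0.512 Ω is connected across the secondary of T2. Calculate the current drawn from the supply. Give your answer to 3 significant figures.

After T1: V = 415.00 × 905/2493 = 150.65 V.
After T2: V = 150.65 × 171/1137 = 22.657 V.
I_load = 22.657/0.512 = 44.253 A, so P_out = 22.657 × 44.253 = 1002.7 W.
All ideal ⇒ P_in = P_out, so I_supply = 1002.7/415 = 2.42 A.

I_supply ≈ 2.42 A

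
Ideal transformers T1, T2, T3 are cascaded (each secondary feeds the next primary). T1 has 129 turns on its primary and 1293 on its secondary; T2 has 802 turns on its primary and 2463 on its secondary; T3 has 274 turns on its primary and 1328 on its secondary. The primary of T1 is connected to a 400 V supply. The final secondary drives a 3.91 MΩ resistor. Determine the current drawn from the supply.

Secondary of T1: V = 400.00 × 1293/129 = 4009.3 V.
Secondary of T2: V = 4009.3 × 2463/802 = 12313 V.
Secondary of T3: V = 12313 × 1328/274 = 59677 V.
I_load = 59677/(3.91×10^6) = 0.015263 A, so P_out = 59677 × 0.015263 = 910.83 W.
All ideal ⇒ P_in = P_out, so I_supply = 910.83/400 = 2.28 A.

I_supply ≈ 2.28 A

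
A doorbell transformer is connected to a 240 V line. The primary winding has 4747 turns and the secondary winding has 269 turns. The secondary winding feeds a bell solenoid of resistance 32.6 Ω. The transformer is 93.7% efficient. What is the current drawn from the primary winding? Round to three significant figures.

I_p ≈ 0.0252 A

V_s = 240 × 269/4747 = 13.600 V.
I_s = V_s/R = 13.600/32.6 = 0.41718 A.
P_out = V_s I_s = 13.600 × 0.41718 = 5.6738 W.
P_in = P_out/η = 5.6738/0.937 = 6.0552 W.
I_p = P_in/V_p = 6.0552/240 = 0.0252 A.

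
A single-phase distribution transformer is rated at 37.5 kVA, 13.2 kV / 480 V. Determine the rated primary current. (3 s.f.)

I_p = S/V_p = 37500/13200 = 2.84 A.

I_p ≈ 2.84 A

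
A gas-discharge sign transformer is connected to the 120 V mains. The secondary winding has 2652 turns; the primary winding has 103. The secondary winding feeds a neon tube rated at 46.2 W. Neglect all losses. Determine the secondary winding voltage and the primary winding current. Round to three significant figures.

V_s ≈ 3090 V, I_p ≈ 0.385 A

V_s = V_p × N_s/N_p = 120 × 2652/103 = 3089.7 V.
I_s = P/V_s = 46.2/3089.7 = 0.014953 A.
I_p = I_s × N_s/N_p = 0.014953 × 2652/103 = 0.385 A.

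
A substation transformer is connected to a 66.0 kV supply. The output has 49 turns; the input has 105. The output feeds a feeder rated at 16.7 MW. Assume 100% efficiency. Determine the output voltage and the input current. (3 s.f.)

V_out = V_in × N_out/N_in = 66000 × 49/105 = 30800 V.
I_out = P/V_out = 1.67×10^7/30800 = 542.21 A.
I_in = I_out × N_out/N_in = 542.21 × 49/105 = 253 A.

V_out ≈ 30800 V, I_in ≈ 253 A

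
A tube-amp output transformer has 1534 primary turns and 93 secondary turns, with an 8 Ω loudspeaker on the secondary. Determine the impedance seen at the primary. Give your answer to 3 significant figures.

Z_p ≈ 2180 Ω

Z_p = (N_p/N_s)² × Z_s = (1534/93)² × 8 = 2180 Ω.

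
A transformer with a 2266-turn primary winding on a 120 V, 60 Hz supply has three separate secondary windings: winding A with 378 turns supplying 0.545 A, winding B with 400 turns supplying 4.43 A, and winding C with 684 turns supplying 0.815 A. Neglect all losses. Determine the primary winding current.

V_A = 120 × 378/2266 = 20.018 V; V_B = 120 × 400/2266 = 21.183 V; V_C = 120 × 684/2266 = 36.222 V.
P_out = V_A I_A + V_B I_B + V_C I_C = 20.018×0.545 + 21.183×4.43 + 36.222×0.815 = 10.910 + 93.839 + 29.521 = 134.27 W.
Ideal ⇒ P_in = P_out, so I_p = P_out/V_p = 134.27/120 = 1.12 A.

I_p ≈ 1.12 A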